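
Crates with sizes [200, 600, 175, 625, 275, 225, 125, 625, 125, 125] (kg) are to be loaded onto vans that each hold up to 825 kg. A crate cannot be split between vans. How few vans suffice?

4

Total = 625 + 625 + 600 + 275 + 225 + 200 + 175 + 125 + 125 + 125 = 3100 kg.
Lower bound: ⌈3100/825⌉ = 4 vans.
A packing using 4 vans:
  van 1: 625 + 200 = 825
  van 2: 625 + 175 = 800
  van 3: 600 + 225 = 825
  van 4: 275 + 125 + 125 + 125 = 650
This matches the lower bound, so 4 is optimal.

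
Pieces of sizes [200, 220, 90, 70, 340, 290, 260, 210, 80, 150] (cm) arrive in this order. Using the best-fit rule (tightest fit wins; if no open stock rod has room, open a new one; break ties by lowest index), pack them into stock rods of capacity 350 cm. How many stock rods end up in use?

  200 → stock rod 1 (new)  [load 200/350]
  220 → stock rod 2 (new)  [load 220/350]
  90 → stock rod 2  [load 310/350]
  70 → stock rod 1  [load 270/350]
  340 → stock rod 3 (new)  [load 340/350]
  290 → stock rod 4 (new)  [load 290/350]
  260 → stock rod 5 (new)  [load 260/350]
  210 → stock rod 6 (new)  [load 210/350]
  80 → stock rod 1  [load 350/350]
  150 → stock rod 7 (new)  [load 150/350]
7 stock rods opened.

7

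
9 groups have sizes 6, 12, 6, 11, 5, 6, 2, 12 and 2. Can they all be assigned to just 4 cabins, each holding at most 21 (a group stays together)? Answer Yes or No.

A valid assignment using 4 cabins:
  cabin 1: 12 + 6 + 2 = 20
  cabin 2: 12 + 6 + 2 = 20
  cabin 3: 11 + 6 = 17
  cabin 4: 5 = 5
Every load is within 21, so 4 cabins suffice.

Yes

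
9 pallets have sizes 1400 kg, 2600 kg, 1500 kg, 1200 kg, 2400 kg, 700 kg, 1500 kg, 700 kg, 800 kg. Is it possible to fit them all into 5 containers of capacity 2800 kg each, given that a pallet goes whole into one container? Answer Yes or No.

Yes

A valid assignment using 5 containers:
  container 1: 2600 = 2600
  container 2: 2400 = 2400
  container 3: 1500 + 1200 = 2700
  container 4: 1500 + 800 = 2300
  container 5: 1400 + 700 + 700 = 2800
Every load is within 2800 kg, so 5 containers suffice.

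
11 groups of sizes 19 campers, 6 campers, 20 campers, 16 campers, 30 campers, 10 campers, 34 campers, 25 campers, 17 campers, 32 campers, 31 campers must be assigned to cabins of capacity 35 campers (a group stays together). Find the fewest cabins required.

8

Total = 34 + 32 + 31 + 30 + 25 + 20 + 19 + 17 + 16 + 10 + 6 = 240 campers.
Lower bound: ⌈240/35⌉ = 7 cabins.
A packing using 8 cabins:
  cabin 1: 34 = 34
  cabin 2: 32 = 32
  cabin 3: 31 = 31
  cabin 4: 30 = 30
  cabin 5: 25 + 10 = 35
  cabin 6: 20 + 6 = 26
  cabin 7: 19 + 16 = 35
  cabin 8: 17 = 17
No arrangement into 7 cabins stays within capacity, so 8 is optimal.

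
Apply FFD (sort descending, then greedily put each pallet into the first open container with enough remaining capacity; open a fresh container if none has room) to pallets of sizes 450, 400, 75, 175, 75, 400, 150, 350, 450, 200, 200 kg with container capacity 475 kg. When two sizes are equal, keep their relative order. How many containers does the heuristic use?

7

Sorted descending: 450, 450, 400, 400, 350, 200, 200, 175, 150, 75, 75.
  450 → container 1 (new)  [load 450/475]
  450 → container 2 (new)  [load 450/475]
  400 → container 3 (new)  [load 400/475]
  400 → container 4 (new)  [load 400/475]
  350 → container 5 (new)  [load 350/475]
  200 → container 6 (new)  [load 200/475]
  200 → container 6  [load 400/475]
  175 → container 7 (new)  [load 175/475]
  150 → container 7  [load 325/475]
  75 → container 3  [load 475/475]
  75 → container 4  [load 475/475]
7 containers opened.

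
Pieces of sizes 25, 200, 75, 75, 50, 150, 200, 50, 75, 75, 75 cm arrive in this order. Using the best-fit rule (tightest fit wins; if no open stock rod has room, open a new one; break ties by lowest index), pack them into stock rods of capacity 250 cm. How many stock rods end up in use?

  25 → stock rod 1 (new)  [load 25/250]
  200 → stock rod 1  [load 225/250]
  75 → stock rod 2 (new)  [load 75/250]
  75 → stock rod 2  [load 150/250]
  50 → stock rod 2  [load 200/250]
  150 → stock rod 3 (new)  [load 150/250]
  200 → stock rod 4 (new)  [load 200/250]
  50 → stock rod 2  [load 250/250]
  75 → stock rod 3  [load 225/250]
  75 → stock rod 5 (new)  [load 75/250]
  75 → stock rod 5  [load 150/250]
5 stock rods opened.

5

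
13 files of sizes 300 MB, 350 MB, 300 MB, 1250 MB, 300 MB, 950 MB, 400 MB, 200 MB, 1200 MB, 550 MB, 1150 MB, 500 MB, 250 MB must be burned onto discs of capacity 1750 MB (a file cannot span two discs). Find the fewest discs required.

5

Total = 1250 + 1200 + 1150 + 950 + 550 + 500 + 400 + 350 + 300 + 300 + 300 + 250 + 200 = 7700 MB.
Lower bound: ⌈7700/1750⌉ = 5 discs.
A packing using 5 discs:
  disc 1: 1250 + 500 = 1750
  disc 2: 1200 + 550 = 1750
  disc 3: 1150 + 400 + 200 = 1750
  disc 4: 950 + 350 + 300 = 1600
  disc 5: 300 + 300 + 250 = 850
This matches the lower bound, so 5 is optimal.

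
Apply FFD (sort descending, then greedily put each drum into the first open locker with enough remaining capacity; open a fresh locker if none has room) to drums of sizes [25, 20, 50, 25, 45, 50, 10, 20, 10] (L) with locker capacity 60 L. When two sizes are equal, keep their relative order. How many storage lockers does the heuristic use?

5

Sorted descending: 50, 50, 45, 25, 25, 20, 20, 10, 10.
  50 → locker 1 (new)  [load 50/60]
  50 → locker 2 (new)  [load 50/60]
  45 → locker 3 (new)  [load 45/60]
  25 → locker 4 (new)  [load 25/60]
  25 → locker 4  [load 50/60]
  20 → locker 5 (new)  [load 20/60]
  20 → locker 5  [load 40/60]
  10 → locker 1  [load 60/60]
  10 → locker 2  [load 60/60]
5 storage lockers opened.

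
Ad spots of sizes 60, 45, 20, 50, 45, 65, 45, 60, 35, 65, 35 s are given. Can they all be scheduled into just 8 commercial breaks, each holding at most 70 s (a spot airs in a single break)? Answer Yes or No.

Total = 525 s; ⌈525/70⌉ = 8.
The bound of 8 does not rule out 8, but exhaustive search shows no assignment into 8 commercial breaks of capacity 70 s exists — the minimum is 9.

No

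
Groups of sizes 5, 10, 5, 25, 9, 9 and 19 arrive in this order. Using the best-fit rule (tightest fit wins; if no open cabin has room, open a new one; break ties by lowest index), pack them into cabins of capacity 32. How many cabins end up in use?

3

  5 → cabin 1 (new)  [load 5/32]
  10 → cabin 1  [load 15/32]
  5 → cabin 1  [load 20/32]
  25 → cabin 2 (new)  [load 25/32]
  9 → cabin 1  [load 29/32]
  9 → cabin 3 (new)  [load 9/32]
  19 → cabin 3  [load 28/32]
3 cabins opened.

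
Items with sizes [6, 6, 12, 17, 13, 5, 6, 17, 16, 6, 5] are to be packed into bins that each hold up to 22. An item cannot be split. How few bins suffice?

6

Total = 17 + 17 + 16 + 13 + 12 + 6 + 6 + 6 + 6 + 5 + 5 = 109.
Lower bound: ⌈109/22⌉ = 5 bins.
A packing using 6 bins:
  bin 1: 17 + 5 = 22
  bin 2: 17 + 5 = 22
  bin 3: 16 + 6 = 22
  bin 4: 13 + 6 = 19
  bin 5: 12 + 6 = 18
  bin 6: 6 = 6
No arrangement into 5 bins stays within capacity, so 6 is optimal.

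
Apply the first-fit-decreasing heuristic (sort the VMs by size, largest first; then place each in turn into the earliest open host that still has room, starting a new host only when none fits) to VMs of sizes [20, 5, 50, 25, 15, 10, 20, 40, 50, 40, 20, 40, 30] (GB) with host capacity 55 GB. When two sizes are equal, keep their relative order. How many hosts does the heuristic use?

Sorted descending: 50, 50, 40, 40, 40, 30, 25, 20, 20, 20, 15, 10, 5.
  50 → host 1 (new)  [load 50/55]
  50 → host 2 (new)  [load 50/55]
  40 → host 3 (new)  [load 40/55]
  40 → host 4 (new)  [load 40/55]
  40 → host 5 (new)  [load 40/55]
  30 → host 6 (new)  [load 30/55]
  25 → host 6  [load 55/55]
  20 → host 7 (new)  [load 20/55]
  20 → host 7  [load 40/55]
  20 → host 8 (new)  [load 20/55]
  15 → host 3  [load 55/55]
  10 → host 4  [load 50/55]
  5 → host 1  [load 55/55]
8 hosts opened.

8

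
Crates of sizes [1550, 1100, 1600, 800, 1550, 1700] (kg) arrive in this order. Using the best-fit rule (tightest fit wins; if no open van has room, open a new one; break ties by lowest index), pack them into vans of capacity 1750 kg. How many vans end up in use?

  1550 → van 1 (new)  [load 1550/1750]
  1100 → van 2 (new)  [load 1100/1750]
  1600 → van 3 (new)  [load 1600/1750]
  800 → van 4 (new)  [load 800/1750]
  1550 → van 5 (new)  [load 1550/1750]
  1700 → van 6 (new)  [load 1700/1750]
6 vans opened.

6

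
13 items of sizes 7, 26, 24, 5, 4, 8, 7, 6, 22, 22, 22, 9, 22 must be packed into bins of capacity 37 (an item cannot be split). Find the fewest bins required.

6

Total = 26 + 24 + 22 + 22 + 22 + 22 + 9 + 8 + 7 + 7 + 6 + 5 + 4 = 184.
Lower bound: ⌈184/37⌉ = 5 bins.
Also, 6 items each exceed 37/2, and no two of those can share a bin, so at least 6 bins are needed.
A packing using 6 bins:
  bin 1: 26 + 9 = 35
  bin 2: 24 + 8 + 5 = 37
  bin 3: 22 + 7 + 7 = 36
  bin 4: 22 + 6 + 4 = 32
  bin 5: 22 = 22
  bin 6: 22 = 22
This matches the lower bound, so 6 is optimal.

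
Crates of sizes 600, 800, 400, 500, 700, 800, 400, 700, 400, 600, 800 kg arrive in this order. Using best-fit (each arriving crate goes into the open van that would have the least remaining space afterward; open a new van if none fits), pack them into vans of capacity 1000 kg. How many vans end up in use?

  600 → van 1 (new)  [load 600/1000]
  800 → van 2 (new)  [load 800/1000]
  400 → van 1  [load 1000/1000]
  500 → van 3 (new)  [load 500/1000]
  700 → van 4 (new)  [load 700/1000]
  800 → van 5 (new)  [load 800/1000]
  400 → van 3  [load 900/1000]
  700 → van 6 (new)  [load 700/1000]
  400 → van 7 (new)  [load 400/1000]
  600 → van 7  [load 1000/1000]
  800 → van 8 (new)  [load 800/1000]
8 vans opened.

8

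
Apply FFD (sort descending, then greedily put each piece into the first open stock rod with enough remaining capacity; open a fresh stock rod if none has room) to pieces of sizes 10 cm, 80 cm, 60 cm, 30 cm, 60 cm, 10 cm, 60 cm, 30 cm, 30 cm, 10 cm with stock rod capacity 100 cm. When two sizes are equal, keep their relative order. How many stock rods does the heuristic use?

Sorted descending: 80, 60, 60, 60, 30, 30, 30, 10, 10, 10.
  80 → stock rod 1 (new)  [load 80/100]
  60 → stock rod 2 (new)  [load 60/100]
  60 → stock rod 3 (new)  [load 60/100]
  60 → stock rod 4 (new)  [load 60/100]
  30 → stock rod 2  [load 90/100]
  30 → stock rod 3  [load 90/100]
  30 → stock rod 4  [load 90/100]
  10 → stock rod 1  [load 90/100]
  10 → stock rod 1  [load 100/100]
  10 → stock rod 2  [load 100/100]
4 stock rods opened.

4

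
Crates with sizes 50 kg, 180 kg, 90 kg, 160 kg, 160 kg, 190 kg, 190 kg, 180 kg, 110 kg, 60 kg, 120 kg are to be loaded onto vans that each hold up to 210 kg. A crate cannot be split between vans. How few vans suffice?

Total = 190 + 190 + 180 + 180 + 160 + 160 + 120 + 110 + 90 + 60 + 50 = 1490 kg.
Lower bound: ⌈1490/210⌉ = 8 vans.
A packing using 8 vans:
  van 1: 190 = 190
  van 2: 190 = 190
  van 3: 180 = 180
  van 4: 180 = 180
  van 5: 160 + 50 = 210
  van 6: 160 = 160
  van 7: 120 + 90 = 210
  van 8: 110 + 60 = 170
This matches the lower bound, so 8 is optimal.

8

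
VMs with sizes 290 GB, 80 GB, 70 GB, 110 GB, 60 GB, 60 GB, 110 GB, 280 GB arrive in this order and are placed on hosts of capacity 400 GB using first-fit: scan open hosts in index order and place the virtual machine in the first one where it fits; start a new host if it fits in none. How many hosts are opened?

  290 → host 1 (new)  [load 290/400]
  80 → host 1  [load 370/400]
  70 → host 2 (new)  [load 70/400]
  110 → host 2  [load 180/400]
  60 → host 2  [load 240/400]
  60 → host 2  [load 300/400]
  110 → host 3 (new)  [load 110/400]
  280 → host 3  [load 390/400]
3 hosts opened.

3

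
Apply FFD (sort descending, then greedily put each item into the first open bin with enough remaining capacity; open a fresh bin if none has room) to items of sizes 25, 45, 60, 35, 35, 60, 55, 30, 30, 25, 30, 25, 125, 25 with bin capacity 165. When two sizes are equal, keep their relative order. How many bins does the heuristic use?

4

Sorted descending: 125, 60, 60, 55, 45, 35, 35, 30, 30, 30, 25, 25, 25, 25.
  125 → bin 1 (new)  [load 125/165]
  60 → bin 2 (new)  [load 60/165]
  60 → bin 2  [load 120/165]
  55 → bin 3 (new)  [load 55/165]
  45 → bin 2  [load 165/165]
  35 → bin 1  [load 160/165]
  35 → bin 3  [load 90/165]
  30 → bin 3  [load 120/165]
  30 → bin 3  [load 150/165]
  30 → bin 4 (new)  [load 30/165]
  25 → bin 4  [load 55/165]
  25 → bin 4  [load 80/165]
  25 → bin 4  [load 105/165]
  25 → bin 4  [load 130/165]
4 bins opened.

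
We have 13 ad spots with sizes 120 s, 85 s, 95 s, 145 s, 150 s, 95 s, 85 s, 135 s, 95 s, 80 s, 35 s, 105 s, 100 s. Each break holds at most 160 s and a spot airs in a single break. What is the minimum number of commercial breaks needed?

Total = 150 + 145 + 135 + 120 + 105 + 100 + 95 + 95 + 95 + 85 + 85 + 80 + 35 = 1325 s.
Lower bound: ⌈1325/160⌉ = 9 commercial breaks.
Also, 11 ad spots each exceed 80 s, and no two of those can share a break, so at least 11 commercial breaks are needed.
A packing using 12 commercial breaks:
  break 1: 150 = 150
  break 2: 145 = 145
  break 3: 135 = 135
  break 4: 120 + 35 = 155
  break 5: 105 = 105
  break 6: 100 = 100
  break 7: 95 = 95
  break 8: 95 = 95
  break 9: 95 = 95
  break 10: 85 = 85
  break 11: 85 = 85
  break 12: 80 = 80
No arrangement into 11 commercial breaks stays within capacity, so 12 is optimal.

12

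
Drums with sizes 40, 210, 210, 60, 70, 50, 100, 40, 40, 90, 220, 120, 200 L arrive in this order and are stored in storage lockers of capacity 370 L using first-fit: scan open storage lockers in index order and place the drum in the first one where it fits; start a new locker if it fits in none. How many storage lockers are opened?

  40 → locker 1 (new)  [load 40/370]
  210 → locker 1  [load 250/370]
  210 → locker 2 (new)  [load 210/370]
  60 → locker 1  [load 310/370]
  70 → locker 2  [load 280/370]
  50 → locker 1  [load 360/370]
  100 → locker 3 (new)  [load 100/370]
  40 → locker 2  [load 320/370]
  40 → locker 2  [load 360/370]
  90 → locker 3  [load 190/370]
  220 → locker 4 (new)  [load 220/370]
  120 → locker 3  [load 310/370]
  200 → locker 5 (new)  [load 200/370]
5 storage lockers opened.

5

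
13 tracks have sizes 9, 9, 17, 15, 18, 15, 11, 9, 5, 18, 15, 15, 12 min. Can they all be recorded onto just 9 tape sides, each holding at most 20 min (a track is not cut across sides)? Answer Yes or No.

No

Total = 168 min; ⌈168/20⌉ = 9.
The bound of 9 does not rule out 9, but exhaustive search shows no assignment into 9 tape sides of capacity 20 min exists — the minimum is 10.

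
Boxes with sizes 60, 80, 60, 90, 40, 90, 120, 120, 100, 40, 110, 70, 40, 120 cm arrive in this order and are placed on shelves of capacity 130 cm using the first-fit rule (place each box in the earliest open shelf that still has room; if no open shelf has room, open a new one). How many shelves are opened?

10

  60 → shelf 1 (new)  [load 60/130]
  80 → shelf 2 (new)  [load 80/130]
  60 → shelf 1  [load 120/130]
  90 → shelf 3 (new)  [load 90/130]
  40 → shelf 2  [load 120/130]
  90 → shelf 4 (new)  [load 90/130]
  120 → shelf 5 (new)  [load 120/130]
  120 → shelf 6 (new)  [load 120/130]
  100 → shelf 7 (new)  [load 100/130]
  40 → shelf 3  [load 130/130]
  110 → shelf 8 (new)  [load 110/130]
  70 → shelf 9 (new)  [load 70/130]
  40 → shelf 4  [load 130/130]
  120 → shelf 10 (new)  [load 120/130]
10 shelves opened.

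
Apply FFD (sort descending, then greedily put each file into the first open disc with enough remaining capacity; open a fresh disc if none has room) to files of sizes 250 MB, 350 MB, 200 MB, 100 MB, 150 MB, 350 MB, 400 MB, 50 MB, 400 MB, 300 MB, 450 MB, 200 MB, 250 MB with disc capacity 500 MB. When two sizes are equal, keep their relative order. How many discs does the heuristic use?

Sorted descending: 450, 400, 400, 350, 350, 300, 250, 250, 200, 200, 150, 100, 50.
  450 → disc 1 (new)  [load 450/500]
  400 → disc 2 (new)  [load 400/500]
  400 → disc 3 (new)  [load 400/500]
  350 → disc 4 (new)  [load 350/500]
  350 → disc 5 (new)  [load 350/500]
  300 → disc 6 (new)  [load 300/500]
  250 → disc 7 (new)  [load 250/500]
  250 → disc 7  [load 500/500]
  200 → disc 6  [load 500/500]
  200 → disc 8 (new)  [load 200/500]
  150 → disc 4  [load 500/500]
  100 → disc 2  [load 500/500]
  50 → disc 1  [load 500/500]
8 discs opened.

8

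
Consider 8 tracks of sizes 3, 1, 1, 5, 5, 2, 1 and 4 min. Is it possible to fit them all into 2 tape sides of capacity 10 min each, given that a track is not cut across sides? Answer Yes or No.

No

Total = 22 min; ⌈22/10⌉ = 3.
At least 3 tape sides are required, but only 2 are allowed.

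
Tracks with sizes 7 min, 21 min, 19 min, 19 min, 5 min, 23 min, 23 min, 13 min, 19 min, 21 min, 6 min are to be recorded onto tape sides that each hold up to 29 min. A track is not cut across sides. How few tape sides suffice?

8

Total = 23 + 23 + 21 + 21 + 19 + 19 + 19 + 13 + 7 + 6 + 5 = 176 min.
Lower bound: ⌈176/29⌉ = 7 tape sides.
A packing using 8 tape sides:
  side 1: 23 + 6 = 29
  side 2: 23 + 5 = 28
  side 3: 21 + 7 = 28
  side 4: 21 = 21
  side 5: 19 = 19
  side 6: 19 = 19
  side 7: 19 = 19
  side 8: 13 = 13
No arrangement into 7 tape sides stays within capacity, so 8 is optimal.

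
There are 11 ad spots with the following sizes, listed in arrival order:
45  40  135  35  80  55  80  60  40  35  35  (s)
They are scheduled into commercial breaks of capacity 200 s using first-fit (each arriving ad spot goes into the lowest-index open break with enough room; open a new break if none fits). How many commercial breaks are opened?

4

  45 → break 1 (new)  [load 45/200]
  40 → break 1  [load 85/200]
  135 → break 2 (new)  [load 135/200]
  35 → break 1  [load 120/200]
  80 → break 1  [load 200/200]
  55 → break 2  [load 190/200]
  80 → break 3 (new)  [load 80/200]
  60 → break 3  [load 140/200]
  40 → break 3  [load 180/200]
  35 → break 4 (new)  [load 35/200]
  35 → break 4  [load 70/200]
4 commercial breaks opened.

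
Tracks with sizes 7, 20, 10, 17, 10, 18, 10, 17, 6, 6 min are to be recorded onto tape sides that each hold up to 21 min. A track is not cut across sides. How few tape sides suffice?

7

Total = 20 + 18 + 17 + 17 + 10 + 10 + 10 + 7 + 6 + 6 = 121 min.
Lower bound: ⌈121/21⌉ = 6 tape sides.
A packing using 7 tape sides:
  side 1: 20 = 20
  side 2: 18 = 18
  side 3: 17 = 17
  side 4: 17 = 17
  side 5: 10 + 10 = 20
  side 6: 10 + 7 = 17
  side 7: 6 + 6 = 12
No arrangement into 6 tape sides stays within capacity, so 7 is optimal.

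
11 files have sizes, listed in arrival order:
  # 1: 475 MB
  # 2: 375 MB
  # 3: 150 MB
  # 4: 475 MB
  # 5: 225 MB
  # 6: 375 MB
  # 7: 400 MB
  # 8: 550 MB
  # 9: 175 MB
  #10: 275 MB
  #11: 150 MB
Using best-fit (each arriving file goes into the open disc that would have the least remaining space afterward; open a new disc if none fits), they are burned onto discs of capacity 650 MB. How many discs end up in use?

  475 → disc 1 (new)  [load 475/650]
  375 → disc 2 (new)  [load 375/650]
  150 → disc 1  [load 625/650]
  475 → disc 3 (new)  [load 475/650]
  225 → disc 2  [load 600/650]
  375 → disc 4 (new)  [load 375/650]
  400 → disc 5 (new)  [load 400/650]
  550 → disc 6 (new)  [load 550/650]
  175 → disc 3  [load 650/650]
  275 → disc 4  [load 650/650]
  150 → disc 5  [load 550/650]
6 discs opened.

6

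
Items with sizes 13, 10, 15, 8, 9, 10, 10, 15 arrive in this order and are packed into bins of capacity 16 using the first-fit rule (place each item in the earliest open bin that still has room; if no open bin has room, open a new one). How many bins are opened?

8

  13 → bin 1 (new)  [load 13/16]
  10 → bin 2 (new)  [load 10/16]
  15 → bin 3 (new)  [load 15/16]
  8 → bin 4 (new)  [load 8/16]
  9 → bin 5 (new)  [load 9/16]
  10 → bin 6 (new)  [load 10/16]
  10 → bin 7 (new)  [load 10/16]
  15 → bin 8 (new)  [load 15/16]
8 bins opened.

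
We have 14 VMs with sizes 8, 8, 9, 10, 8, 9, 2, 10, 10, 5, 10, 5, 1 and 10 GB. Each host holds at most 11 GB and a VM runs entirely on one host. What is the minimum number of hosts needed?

Total = 10 + 10 + 10 + 10 + 10 + 9 + 9 + 8 + 8 + 8 + 5 + 5 + 2 + 1 = 105 GB.
Lower bound: ⌈105/11⌉ = 10 hosts.
A packing using 11 hosts:
  host 1: 10 + 1 = 11
  host 2: 10 = 10
  host 3: 10 = 10
  host 4: 10 = 10
  host 5: 10 = 10
  host 6: 9 + 2 = 11
  host 7: 9 = 9
  host 8: 8 = 8
  host 9: 8 = 8
  host 10: 8 = 8
  host 11: 5 + 5 = 10
No arrangement into 10 hosts stays within capacity, so 11 is optimal.

11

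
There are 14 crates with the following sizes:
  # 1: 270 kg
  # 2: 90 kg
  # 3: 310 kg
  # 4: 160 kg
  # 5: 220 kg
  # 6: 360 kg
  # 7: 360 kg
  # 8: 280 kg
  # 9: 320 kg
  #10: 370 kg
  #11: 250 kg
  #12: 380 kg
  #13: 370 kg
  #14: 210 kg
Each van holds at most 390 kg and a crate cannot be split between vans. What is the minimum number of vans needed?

Total = 380 + 370 + 370 + 360 + 360 + 320 + 310 + 280 + 270 + 250 + 220 + 210 + 160 + 90 = 3950 kg.
Lower bound: ⌈3950/390⌉ = 11 vans.
Also, 12 crates each exceed 195 kg, and no two of those can share a van, so at least 12 vans are needed.
A packing using 12 vans:
  van 1: 380 = 380
  van 2: 370 = 370
  van 3: 370 = 370
  van 4: 360 = 360
  van 5: 360 = 360
  van 6: 320 = 320
  van 7: 310 = 310
  van 8: 280 + 90 = 370
  van 9: 270 = 270
  van 10: 250 = 250
  van 11: 220 + 160 = 380
  van 12: 210 = 210
This matches the lower bound, so 12 is optimal.

12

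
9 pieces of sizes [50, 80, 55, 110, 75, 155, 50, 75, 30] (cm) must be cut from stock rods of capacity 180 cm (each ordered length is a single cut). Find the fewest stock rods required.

4

Total = 155 + 110 + 80 + 75 + 75 + 55 + 50 + 50 + 30 = 680 cm.
Lower bound: ⌈680/180⌉ = 4 stock rods.
A packing using 4 stock rods:
  stock rod 1: 155 = 155
  stock rod 2: 110 + 55 = 165
  stock rod 3: 80 + 50 + 50 = 180
  stock rod 4: 75 + 75 + 30 = 180
This matches the lower bound, so 4 is optimal.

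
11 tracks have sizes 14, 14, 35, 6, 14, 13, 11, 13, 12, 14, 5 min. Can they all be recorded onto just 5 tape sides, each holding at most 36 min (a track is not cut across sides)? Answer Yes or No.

A valid assignment using 5 tape sides:
  side 1: 35 = 35
  side 2: 14 + 14 + 6 = 34
  side 3: 14 + 14 + 5 = 33
  side 4: 13 + 13 = 26
  side 5: 12 + 11 = 23
Every load is within 36 min, so 5 tape sides suffice.

Yes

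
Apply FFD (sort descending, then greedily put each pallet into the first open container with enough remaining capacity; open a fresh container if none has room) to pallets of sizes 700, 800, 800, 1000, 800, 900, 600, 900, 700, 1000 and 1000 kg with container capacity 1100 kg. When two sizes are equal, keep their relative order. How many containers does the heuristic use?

11

Sorted descending: 1000, 1000, 1000, 900, 900, 800, 800, 800, 700, 700, 600.
  1000 → container 1 (new)  [load 1000/1100]
  1000 → container 2 (new)  [load 1000/1100]
  1000 → container 3 (new)  [load 1000/1100]
  900 → container 4 (new)  [load 900/1100]
  900 → container 5 (new)  [load 900/1100]
  800 → container 6 (new)  [load 800/1100]
  800 → container 7 (new)  [load 800/1100]
  800 → container 8 (new)  [load 800/1100]
  700 → container 9 (new)  [load 700/1100]
  700 → container 10 (new)  [load 700/1100]
  600 → container 11 (new)  [load 600/1100]
11 containers opened.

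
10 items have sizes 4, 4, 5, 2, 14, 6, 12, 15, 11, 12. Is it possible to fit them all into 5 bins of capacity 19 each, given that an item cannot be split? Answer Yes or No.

A valid assignment using 5 bins:
  bin 1: 15 + 4 = 19
  bin 2: 14 + 5 = 19
  bin 3: 12 + 6 = 18
  bin 4: 12 + 4 + 2 = 18
  bin 5: 11 = 11
Every load is within 19, so 5 bins suffice.

Yes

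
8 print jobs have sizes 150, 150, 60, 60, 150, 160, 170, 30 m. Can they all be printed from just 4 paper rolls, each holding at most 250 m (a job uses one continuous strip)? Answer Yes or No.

No

Total = 930 m; ⌈930/250⌉ = 4.
5 print jobs each exceed half the capacity and cannot share a roll, forcing at least 5 paper rolls.
At least 5 paper rolls are required, but only 4 are allowed.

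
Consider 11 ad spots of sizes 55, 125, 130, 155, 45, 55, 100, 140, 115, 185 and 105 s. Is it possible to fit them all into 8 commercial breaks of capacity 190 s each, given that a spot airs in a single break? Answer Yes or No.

Yes

A valid assignment using 8 commercial breaks:
  break 1: 185 = 185
  break 2: 155 = 155
  break 3: 140 + 45 = 185
  break 4: 130 + 55 = 185
  break 5: 125 + 55 = 180
  break 6: 115 = 115
  break 7: 105 = 105
  break 8: 100 = 100
Every load is within 190 s, so 8 commercial breaks suffice.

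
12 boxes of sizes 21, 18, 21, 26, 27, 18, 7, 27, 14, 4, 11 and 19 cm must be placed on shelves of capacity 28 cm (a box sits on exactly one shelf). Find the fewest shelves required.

9

Total = 27 + 27 + 26 + 21 + 21 + 19 + 18 + 18 + 14 + 11 + 7 + 4 = 213 cm.
Lower bound: ⌈213/28⌉ = 8 shelves.
A packing using 9 shelves:
  shelf 1: 27 = 27
  shelf 2: 27 = 27
  shelf 3: 26 = 26
  shelf 4: 21 + 7 = 28
  shelf 5: 21 + 4 = 25
  shelf 6: 19 = 19
  shelf 7: 18 = 18
  shelf 8: 18 = 18
  shelf 9: 14 + 11 = 25
No arrangement into 8 shelves stays within capacity, so 9 is optimal.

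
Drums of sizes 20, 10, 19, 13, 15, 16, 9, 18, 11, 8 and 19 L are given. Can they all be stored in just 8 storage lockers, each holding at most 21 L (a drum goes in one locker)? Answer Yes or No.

No

Total = 158 L; ⌈158/21⌉ = 8.
The bound of 8 does not rule out 8, but exhaustive search shows no assignment into 8 storage lockers of capacity 21 L exists — the minimum is 9.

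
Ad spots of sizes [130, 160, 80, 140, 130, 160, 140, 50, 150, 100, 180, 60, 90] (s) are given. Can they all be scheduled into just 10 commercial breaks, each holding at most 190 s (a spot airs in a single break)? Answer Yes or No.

A valid assignment using 10 commercial breaks:
  break 1: 180 = 180
  break 2: 160 = 160
  break 3: 160 = 160
  break 4: 150 = 150
  break 5: 140 + 50 = 190
  break 6: 140 = 140
  break 7: 130 + 60 = 190
  break 8: 130 = 130
  break 9: 100 + 90 = 190
  break 10: 80 = 80
Every load is within 190 s, so 10 commercial breaks suffice.

Yes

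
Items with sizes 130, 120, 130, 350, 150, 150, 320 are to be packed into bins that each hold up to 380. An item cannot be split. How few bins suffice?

Total = 350 + 320 + 150 + 150 + 130 + 130 + 120 = 1350.
Lower bound: ⌈1350/380⌉ = 4 bins.
A packing using 4 bins:
  bin 1: 350 = 350
  bin 2: 320 = 320
  bin 3: 150 + 150 = 300
  bin 4: 130 + 130 + 120 = 380
This matches the lower bound, so 4 is optimal.

4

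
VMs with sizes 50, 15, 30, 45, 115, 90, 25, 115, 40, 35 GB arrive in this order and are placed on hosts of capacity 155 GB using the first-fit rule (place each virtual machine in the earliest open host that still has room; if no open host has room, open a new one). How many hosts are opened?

  50 → host 1 (new)  [load 50/155]
  15 → host 1  [load 65/155]
  30 → host 1  [load 95/155]
  45 → host 1  [load 140/155]
  115 → host 2 (new)  [load 115/155]
  90 → host 3 (new)  [load 90/155]
  25 → host 2  [load 140/155]
  115 → host 4 (new)  [load 115/155]
  40 → host 3  [load 130/155]
  35 → host 4  [load 150/155]
4 hosts opened.

4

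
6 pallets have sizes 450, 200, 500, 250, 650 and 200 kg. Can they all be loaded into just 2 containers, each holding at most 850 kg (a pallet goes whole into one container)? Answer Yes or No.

Total = 2250 kg; ⌈2250/850⌉ = 3.
At least 3 containers are required, but only 2 are allowed.

No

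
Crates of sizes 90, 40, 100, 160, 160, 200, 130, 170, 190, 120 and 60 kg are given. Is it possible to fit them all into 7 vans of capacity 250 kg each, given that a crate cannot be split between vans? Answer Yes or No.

A valid assignment using 7 vans:
  van 1: 200 + 40 = 240
  van 2: 190 + 60 = 250
  van 3: 170 = 170
  van 4: 160 + 90 = 250
  van 5: 160 = 160
  van 6: 130 + 120 = 250
  van 7: 100 = 100
Every load is within 250 kg, so 7 vans suffice.

Yes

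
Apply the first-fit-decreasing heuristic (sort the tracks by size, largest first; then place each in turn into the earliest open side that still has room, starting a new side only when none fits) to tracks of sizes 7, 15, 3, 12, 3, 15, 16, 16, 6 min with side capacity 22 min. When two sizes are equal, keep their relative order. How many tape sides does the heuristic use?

5

Sorted descending: 16, 16, 15, 15, 12, 7, 6, 3, 3.
  16 → side 1 (new)  [load 16/22]
  16 → side 2 (new)  [load 16/22]
  15 → side 3 (new)  [load 15/22]
  15 → side 4 (new)  [load 15/22]
  12 → side 5 (new)  [load 12/22]
  7 → side 3  [load 22/22]
  6 → side 1  [load 22/22]
  3 → side 2  [load 19/22]
  3 → side 2  [load 22/22]
5 tape sides opened.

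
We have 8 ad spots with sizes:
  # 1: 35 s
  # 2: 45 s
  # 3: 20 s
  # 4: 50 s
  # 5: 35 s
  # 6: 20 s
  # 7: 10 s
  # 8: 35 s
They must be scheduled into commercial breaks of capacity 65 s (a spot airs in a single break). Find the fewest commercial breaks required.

Total = 50 + 45 + 35 + 35 + 35 + 20 + 20 + 10 = 250 s.
Lower bound: ⌈250/65⌉ = 4 commercial breaks.
Also, 5 ad spots each exceed 65/2 s, and no two of those can share a break, so at least 5 commercial breaks are needed.
A packing using 5 commercial breaks:
  break 1: 50 + 10 = 60
  break 2: 45 + 20 = 65
  break 3: 35 + 20 = 55
  break 4: 35 = 35
  break 5: 35 = 35
This matches the lower bound, so 5 is optimal.

5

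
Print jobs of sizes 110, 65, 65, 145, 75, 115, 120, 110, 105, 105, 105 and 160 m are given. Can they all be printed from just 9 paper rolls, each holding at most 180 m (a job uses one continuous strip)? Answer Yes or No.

A valid assignment using 9 paper rolls:
  roll 1: 160 = 160
  roll 2: 145 = 145
  roll 3: 120 = 120
  roll 4: 115 + 65 = 180
  roll 5: 110 + 65 = 175
  roll 6: 110 = 110
  roll 7: 105 + 75 = 180
  roll 8: 105 = 105
  roll 9: 105 = 105
Every load is within 180 m, so 9 paper rolls suffice.

Yes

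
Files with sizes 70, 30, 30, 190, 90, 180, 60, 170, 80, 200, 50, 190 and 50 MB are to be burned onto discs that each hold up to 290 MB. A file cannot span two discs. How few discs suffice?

Total = 200 + 190 + 190 + 180 + 170 + 90 + 80 + 70 + 60 + 50 + 50 + 30 + 30 = 1390 MB.
Lower bound: ⌈1390/290⌉ = 5 discs.
A packing using 5 discs:
  disc 1: 200 + 90 = 290
  disc 2: 190 + 80 = 270
  disc 3: 190 + 70 + 30 = 290
  disc 4: 180 + 60 + 50 = 290
  disc 5: 170 + 50 + 30 = 250
This matches the lower bound, so 5 is optimal.

5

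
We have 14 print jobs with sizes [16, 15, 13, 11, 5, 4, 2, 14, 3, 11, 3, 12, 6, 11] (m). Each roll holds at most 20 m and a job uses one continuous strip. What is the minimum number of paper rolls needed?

Total = 16 + 15 + 14 + 13 + 12 + 11 + 11 + 11 + 6 + 5 + 4 + 3 + 3 + 2 = 126 m.
Lower bound: ⌈126/20⌉ = 7 paper rolls.
Also, 8 print jobs each exceed 10 m, and no two of those can share a roll, so at least 8 paper rolls are needed.
A packing using 8 paper rolls:
  roll 1: 16 + 4 = 20
  roll 2: 15 + 5 = 20
  roll 3: 14 + 6 = 20
  roll 4: 13 + 3 + 3 = 19
  roll 5: 12 + 2 = 14
  roll 6: 11 = 11
  roll 7: 11 = 11
  roll 8: 11 = 11
This matches the lower bound, so 8 is optimal.

8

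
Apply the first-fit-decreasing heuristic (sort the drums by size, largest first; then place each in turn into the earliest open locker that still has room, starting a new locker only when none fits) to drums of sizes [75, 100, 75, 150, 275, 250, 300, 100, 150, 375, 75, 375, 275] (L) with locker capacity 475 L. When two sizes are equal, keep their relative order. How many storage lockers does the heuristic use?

6

Sorted descending: 375, 375, 300, 275, 275, 250, 150, 150, 100, 100, 75, 75, 75.
  375 → locker 1 (new)  [load 375/475]
  375 → locker 2 (new)  [load 375/475]
  300 → locker 3 (new)  [load 300/475]
  275 → locker 4 (new)  [load 275/475]
  275 → locker 5 (new)  [load 275/475]
  250 → locker 6 (new)  [load 250/475]
  150 → locker 3  [load 450/475]
  150 → locker 4  [load 425/475]
  100 → locker 1  [load 475/475]
  100 → locker 2  [load 475/475]
  75 → locker 5  [load 350/475]
  75 → locker 5  [load 425/475]
  75 → locker 6  [load 325/475]
6 storage lockers opened.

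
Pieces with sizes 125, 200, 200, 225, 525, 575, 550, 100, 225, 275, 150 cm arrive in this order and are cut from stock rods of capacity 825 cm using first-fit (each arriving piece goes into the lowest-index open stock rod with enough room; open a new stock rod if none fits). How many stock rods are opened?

  125 → stock rod 1 (new)  [load 125/825]
  200 → stock rod 1  [load 325/825]
  200 → stock rod 1  [load 525/825]
  225 → stock rod 1  [load 750/825]
  525 → stock rod 2 (new)  [load 525/825]
  575 → stock rod 3 (new)  [load 575/825]
  550 → stock rod 4 (new)  [load 550/825]
  100 → stock rod 2  [load 625/825]
  225 → stock rod 3  [load 800/825]
  275 → stock rod 4  [load 825/825]
  150 → stock rod 2  [load 775/825]
4 stock rods opened.

4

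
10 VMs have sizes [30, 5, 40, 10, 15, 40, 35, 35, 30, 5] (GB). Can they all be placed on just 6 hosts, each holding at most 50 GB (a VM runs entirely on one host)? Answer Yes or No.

Yes

A valid assignment using 6 hosts:
  host 1: 40 + 10 = 50
  host 2: 40 + 5 + 5 = 50
  host 3: 35 + 15 = 50
  host 4: 35 = 35
  host 5: 30 = 30
  host 6: 30 = 30
Every load is within 50 GB, so 6 hosts suffice.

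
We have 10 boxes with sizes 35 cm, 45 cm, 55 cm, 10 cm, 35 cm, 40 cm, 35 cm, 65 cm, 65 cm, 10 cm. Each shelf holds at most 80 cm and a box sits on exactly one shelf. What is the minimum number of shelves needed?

Total = 65 + 65 + 55 + 45 + 40 + 35 + 35 + 35 + 10 + 10 = 395 cm.
Lower bound: ⌈395/80⌉ = 5 shelves.
A packing using 6 shelves:
  shelf 1: 65 + 10 = 75
  shelf 2: 65 + 10 = 75
  shelf 3: 55 = 55
  shelf 4: 45 + 35 = 80
  shelf 5: 40 + 35 = 75
  shelf 6: 35 = 35
No arrangement into 5 shelves stays within capacity, so 6 is optimal.

6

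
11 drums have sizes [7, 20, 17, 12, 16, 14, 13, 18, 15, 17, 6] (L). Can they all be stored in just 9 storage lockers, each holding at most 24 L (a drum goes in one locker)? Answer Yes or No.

Yes

A valid assignment using 9 storage lockers:
  locker 1: 20 = 20
  locker 2: 18 + 6 = 24
  locker 3: 17 + 7 = 24
  locker 4: 17 = 17
  locker 5: 16 = 16
  locker 6: 15 = 15
  locker 7: 14 = 14
  locker 8: 13 = 13
  locker 9: 12 = 12
Every load is within 24 L, so 9 storage lockers suffice.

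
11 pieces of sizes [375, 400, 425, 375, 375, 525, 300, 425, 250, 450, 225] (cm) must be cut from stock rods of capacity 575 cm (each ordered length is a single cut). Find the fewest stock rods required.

10

Total = 525 + 450 + 425 + 425 + 400 + 375 + 375 + 375 + 300 + 250 + 225 = 4125 cm.
Lower bound: ⌈4125/575⌉ = 8 stock rods.
Also, 9 pieces each exceed 575/2 cm, and no two of those can share a stock rod, so at least 9 stock rods are needed.
A packing using 10 stock rods:
  stock rod 1: 525 = 525
  stock rod 2: 450 = 450
  stock rod 3: 425 = 425
  stock rod 4: 425 = 425
  stock rod 5: 400 = 400
  stock rod 6: 375 = 375
  stock rod 7: 375 = 375
  stock rod 8: 375 = 375
  stock rod 9: 300 + 250 = 550
  stock rod 10: 225 = 225
No arrangement into 9 stock rods stays within capacity, so 10 is optimal.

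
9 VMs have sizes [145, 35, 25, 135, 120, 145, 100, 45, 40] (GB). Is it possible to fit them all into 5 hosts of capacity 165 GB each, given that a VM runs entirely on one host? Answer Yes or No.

No

Total = 790 GB; ⌈790/165⌉ = 5.
The bound of 5 does not rule out 5, but exhaustive search shows no assignment into 5 hosts of capacity 165 GB exists — the minimum is 6.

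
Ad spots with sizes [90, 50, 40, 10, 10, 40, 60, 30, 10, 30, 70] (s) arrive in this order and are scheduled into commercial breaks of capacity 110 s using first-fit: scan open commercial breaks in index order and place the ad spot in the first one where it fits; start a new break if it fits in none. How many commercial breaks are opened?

  90 → break 1 (new)  [load 90/110]
  50 → break 2 (new)  [load 50/110]
  40 → break 2  [load 90/110]
  10 → break 1  [load 100/110]
  10 → break 1  [load 110/110]
  40 → break 3 (new)  [load 40/110]
  60 → break 3  [load 100/110]
  30 → break 4 (new)  [load 30/110]
  10 → break 2  [load 100/110]
  30 → break 4  [load 60/110]
  70 → break 5 (new)  [load 70/110]
5 commercial breaks opened.

5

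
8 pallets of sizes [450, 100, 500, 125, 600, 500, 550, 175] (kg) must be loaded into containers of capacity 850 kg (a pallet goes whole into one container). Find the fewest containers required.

Total = 600 + 550 + 500 + 500 + 450 + 175 + 125 + 100 = 3000 kg.
Lower bound: ⌈3000/850⌉ = 4 containers.
Also, 5 pallets each exceed 425 kg, and no two of those can share a container, so at least 5 containers are needed.
A packing using 5 containers:
  container 1: 600 + 175 = 775
  container 2: 550 + 125 + 100 = 775
  container 3: 500 = 500
  container 4: 500 = 500
  container 5: 450 = 450
This matches the lower bound, so 5 is optimal.

5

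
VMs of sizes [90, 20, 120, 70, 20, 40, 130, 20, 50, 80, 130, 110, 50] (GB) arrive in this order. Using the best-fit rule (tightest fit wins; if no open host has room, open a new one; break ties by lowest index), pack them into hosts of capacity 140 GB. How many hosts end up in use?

8

  90 → host 1 (new)  [load 90/140]
  20 → host 1  [load 110/140]
  120 → host 2 (new)  [load 120/140]
  70 → host 3 (new)  [load 70/140]
  20 → host 2  [load 140/140]
  40 → host 3  [load 110/140]
  130 → host 4 (new)  [load 130/140]
  20 → host 1  [load 130/140]
  50 → host 5 (new)  [load 50/140]
  80 → host 5  [load 130/140]
  130 → host 6 (new)  [load 130/140]
  110 → host 7 (new)  [load 110/140]
  50 → host 8 (new)  [load 50/140]
8 hosts opened.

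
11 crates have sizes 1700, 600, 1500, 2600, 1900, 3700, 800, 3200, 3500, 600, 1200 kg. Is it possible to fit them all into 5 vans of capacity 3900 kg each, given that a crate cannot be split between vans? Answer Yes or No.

No

Total = 21300 kg; ⌈21300/3900⌉ = 6.
At least 6 vans are required, but only 5 are allowed.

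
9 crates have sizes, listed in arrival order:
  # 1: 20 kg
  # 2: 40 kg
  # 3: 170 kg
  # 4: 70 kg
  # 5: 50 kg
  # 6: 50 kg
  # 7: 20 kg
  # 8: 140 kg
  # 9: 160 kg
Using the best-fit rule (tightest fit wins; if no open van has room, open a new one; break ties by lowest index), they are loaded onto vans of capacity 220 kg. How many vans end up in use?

4

  20 → van 1 (new)  [load 20/220]
  40 → van 1  [load 60/220]
  170 → van 2 (new)  [load 170/220]
  70 → van 1  [load 130/220]
  50 → van 2  [load 220/220]
  50 → van 1  [load 180/220]
  20 → van 1  [load 200/220]
  140 → van 3 (new)  [load 140/220]
  160 → van 4 (new)  [load 160/220]
4 vans opened.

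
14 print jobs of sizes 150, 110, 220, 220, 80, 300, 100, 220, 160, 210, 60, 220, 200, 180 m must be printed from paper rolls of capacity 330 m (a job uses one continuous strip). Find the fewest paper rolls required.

9

Total = 300 + 220 + 220 + 220 + 220 + 210 + 200 + 180 + 160 + 150 + 110 + 100 + 80 + 60 = 2430 m.
Lower bound: ⌈2430/330⌉ = 8 paper rolls.
A packing using 9 paper rolls:
  roll 1: 300 = 300
  roll 2: 220 + 110 = 330
  roll 3: 220 + 100 = 320
  roll 4: 220 + 80 = 300
  roll 5: 220 + 60 = 280
  roll 6: 210 = 210
  roll 7: 200 = 200
  roll 8: 180 + 150 = 330
  roll 9: 160 = 160
No arrangement into 8 paper rolls stays within capacity, so 9 is optimal.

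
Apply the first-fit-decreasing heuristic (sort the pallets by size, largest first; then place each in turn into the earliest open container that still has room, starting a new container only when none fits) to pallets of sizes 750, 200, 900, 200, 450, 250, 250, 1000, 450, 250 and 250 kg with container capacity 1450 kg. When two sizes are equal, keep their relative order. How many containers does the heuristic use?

Sorted descending: 1000, 900, 750, 450, 450, 250, 250, 250, 250, 200, 200.
  1000 → container 1 (new)  [load 1000/1450]
  900 → container 2 (new)  [load 900/1450]
  750 → container 3 (new)  [load 750/1450]
  450 → container 1  [load 1450/1450]
  450 → container 2  [load 1350/1450]
  250 → container 3  [load 1000/1450]
  250 → container 3  [load 1250/1450]
  250 → container 4 (new)  [load 250/1450]
  250 → container 4  [load 500/1450]
  200 → container 3  [load 1450/1450]
  200 → container 4  [load 700/1450]
4 containers opened.

4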